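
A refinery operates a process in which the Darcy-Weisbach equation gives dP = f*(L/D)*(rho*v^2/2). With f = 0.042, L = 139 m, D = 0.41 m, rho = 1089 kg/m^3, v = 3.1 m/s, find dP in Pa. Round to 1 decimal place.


dP = f * (L/D) * (rho*v^2/2)
dP = 0.042 * (139/0.41) * (1089*3.1^2/2)
L/D = 339.02439024
rho*v^2/2 = 1089*9.61/2 = 5232.645
dP = 0.042 * 339.02439024 * 5232.645
dP = 74507.8 Pa


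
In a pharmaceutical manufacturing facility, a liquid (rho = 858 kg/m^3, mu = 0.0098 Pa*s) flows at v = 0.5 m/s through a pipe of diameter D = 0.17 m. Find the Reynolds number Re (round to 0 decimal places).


Re = rho * v * D / mu
Re = 858 * 0.5 * 0.17 / 0.0098
Re = 72.93 / 0.0098
Re = 7442


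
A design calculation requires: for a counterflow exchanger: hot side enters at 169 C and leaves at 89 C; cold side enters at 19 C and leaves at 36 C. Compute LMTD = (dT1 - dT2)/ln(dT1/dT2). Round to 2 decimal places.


dT1 = Th_in - Tc_out = 169 - 36 = 133
dT2 = Th_out - Tc_in = 89 - 19 = 70
LMTD = (dT1 - dT2) / ln(dT1/dT2)
LMTD = (133 - 70) / ln(133/70)
LMTD = 98.15 K


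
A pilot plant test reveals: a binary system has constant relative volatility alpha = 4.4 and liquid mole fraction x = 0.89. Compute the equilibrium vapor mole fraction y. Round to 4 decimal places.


y = alpha*x / (1 + (alpha-1)*x)
y = 4.4*0.89 / (1 + (4.4-1)*0.89)
y = 3.916 / (1 + 3.026)
y = 3.916 / 4.026
y = 0.9727


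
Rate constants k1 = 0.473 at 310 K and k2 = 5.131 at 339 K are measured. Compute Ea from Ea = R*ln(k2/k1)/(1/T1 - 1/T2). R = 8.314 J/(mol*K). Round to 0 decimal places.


Ea = R * ln(k2/k1) / (1/T1 - 1/T2)
ln(k2/k1) = ln(5.131/0.473) = 2.3839605
1/T1 - 1/T2 = 1/310 - 1/339 = 0.000275953944
Ea = 8.314 * 2.3839605 / 0.000275953944
Ea = 71824 J/mol


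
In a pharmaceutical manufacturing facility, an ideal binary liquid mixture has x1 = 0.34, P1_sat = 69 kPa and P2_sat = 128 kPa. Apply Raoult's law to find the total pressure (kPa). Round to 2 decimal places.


P = x1*P1_sat + x2*P2_sat
x2 = 1 - x1 = 1 - 0.34 = 0.66
P = 0.34*69 + 0.66*128
P = 23.46 + 84.48
P = 107.94 kPa


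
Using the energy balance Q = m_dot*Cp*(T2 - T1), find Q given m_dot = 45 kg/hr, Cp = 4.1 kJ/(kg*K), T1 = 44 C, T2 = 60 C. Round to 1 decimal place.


Q = m_dot * Cp * (T2 - T1)
Q = 45 * 4.1 * (60 - 44)
Q = 45 * 4.1 * 16
Q = 2952.0 kJ/hr


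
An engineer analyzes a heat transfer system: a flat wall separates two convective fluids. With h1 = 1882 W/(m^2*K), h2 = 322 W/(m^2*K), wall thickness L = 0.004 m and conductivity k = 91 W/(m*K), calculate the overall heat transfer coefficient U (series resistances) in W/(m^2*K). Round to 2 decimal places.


1/U = 1/h1 + L/k + 1/h2
1/U = 1/1882 + 0.004/91 + 1/322
1/U = 0.0005313496 + 4.3956e-05 + 0.0031055901
1/U = 0.0036808957
U = 271.67 W/(m^2*K)


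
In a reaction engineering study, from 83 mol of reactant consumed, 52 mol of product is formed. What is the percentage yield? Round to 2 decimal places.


Yield = (moles product / moles consumed) * 100%
Yield = (52 / 83) * 100
Yield = 0.6265 * 100
Yield = 62.65%


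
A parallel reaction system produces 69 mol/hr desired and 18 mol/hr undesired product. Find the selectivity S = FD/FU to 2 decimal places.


S = desired product rate / undesired product rate
S = 69 / 18
S = 3.83


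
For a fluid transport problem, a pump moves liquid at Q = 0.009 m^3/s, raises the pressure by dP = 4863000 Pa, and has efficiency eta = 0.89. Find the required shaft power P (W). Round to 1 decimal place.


P = Q * dP / eta
P = 0.009 * 4863000 / 0.89
P = 43767.0 / 0.89
P = 49176.4 W


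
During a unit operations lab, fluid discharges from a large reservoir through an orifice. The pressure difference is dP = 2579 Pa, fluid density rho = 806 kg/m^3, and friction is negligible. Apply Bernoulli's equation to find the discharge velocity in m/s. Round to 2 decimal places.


v = sqrt(2*dP/rho)
v = sqrt(2*2579/806)
v = sqrt(6.399504)
v = 2.53 m/s


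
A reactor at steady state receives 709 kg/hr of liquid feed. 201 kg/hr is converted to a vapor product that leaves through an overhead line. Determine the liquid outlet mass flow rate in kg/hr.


Steady-state mass balance on the main outlet: F_out = F_in - F_removed
F_out = 709 - 201
F_out = 508 kg/hr


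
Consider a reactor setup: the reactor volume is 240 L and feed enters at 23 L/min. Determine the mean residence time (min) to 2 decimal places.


tau = V / v0
tau = 240 / 23
tau = 10.43 min


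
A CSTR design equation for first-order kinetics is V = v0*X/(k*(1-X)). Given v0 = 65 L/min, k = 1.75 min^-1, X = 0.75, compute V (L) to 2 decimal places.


V = v0 * X / (k * (1 - X))
V = 65 * 0.75 / (1.75 * (1 - 0.75))
V = 48.75 / (1.75 * 0.25)
V = 48.75 / 0.4375
V = 111.43 L


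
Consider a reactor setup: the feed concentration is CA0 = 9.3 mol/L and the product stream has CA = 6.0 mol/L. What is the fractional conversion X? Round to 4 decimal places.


X = (CA0 - CA) / CA0
X = (9.3 - 6.0) / 9.3
X = 3.3 / 9.3
X = 0.3548


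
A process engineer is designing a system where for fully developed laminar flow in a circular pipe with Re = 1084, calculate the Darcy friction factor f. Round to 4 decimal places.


f = 64 / Re
f = 64 / 1084
f = 0.0590


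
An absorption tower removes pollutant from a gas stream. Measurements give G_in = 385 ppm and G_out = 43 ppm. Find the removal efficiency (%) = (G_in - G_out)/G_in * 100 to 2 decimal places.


Efficiency = (G_in - G_out) / G_in * 100%
Efficiency = (385 - 43) / 385 * 100
Efficiency = 342 / 385 * 100
Efficiency = 88.83%


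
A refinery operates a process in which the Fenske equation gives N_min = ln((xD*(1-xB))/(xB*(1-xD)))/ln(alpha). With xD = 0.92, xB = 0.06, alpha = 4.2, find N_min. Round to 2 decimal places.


N_min = ln((xD*(1-xB))/(xB*(1-xD))) / ln(alpha)
Numerator inside ln: 0.8648 / 0.0048 = 180.166667
ln(180.166667) = 5.193882
ln(alpha) = ln(4.2) = 1.435085
N_min = 5.193882 / 1.435085 = 3.62


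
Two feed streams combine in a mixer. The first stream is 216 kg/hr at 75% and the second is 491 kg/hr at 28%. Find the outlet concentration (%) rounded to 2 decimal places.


Mass balance on solute: F1*x1 + F2*x2 = F3*x3
F3 = F1 + F2 = 216 + 491 = 707 kg/hr
x3 = (F1*x1 + F2*x2)/F3
x3 = (216*0.75 + 491*0.28) / 707
x3 = 42.36%


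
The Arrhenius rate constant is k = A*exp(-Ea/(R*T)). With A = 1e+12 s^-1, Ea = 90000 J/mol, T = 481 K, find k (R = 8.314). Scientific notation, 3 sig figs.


k = A * exp(-Ea/(R*T))
k = 1e+12 * exp(-90000 / (8.314 * 481))
k = 1e+12 * exp(-22.505435)
k = 1.68e+02


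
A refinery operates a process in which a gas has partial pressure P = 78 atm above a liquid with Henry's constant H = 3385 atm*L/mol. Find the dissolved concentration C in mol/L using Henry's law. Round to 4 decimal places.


C = P / H
C = 78 / 3385
C = 0.0230 mol/L


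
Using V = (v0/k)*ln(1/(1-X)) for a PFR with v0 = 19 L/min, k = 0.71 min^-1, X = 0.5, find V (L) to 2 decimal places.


V = (v0/k) * ln(1/(1-X))
V = (19/0.71) * ln(1/(1-0.5))
V = 26.760563 * ln(2.0)
V = 26.760563 * 0.693147
V = 18.55 L


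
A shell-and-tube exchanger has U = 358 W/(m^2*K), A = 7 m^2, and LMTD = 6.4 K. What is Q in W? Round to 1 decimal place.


Q = U * A * LMTD
Q = 358 * 7 * 6.4
Q = 16038.4 W


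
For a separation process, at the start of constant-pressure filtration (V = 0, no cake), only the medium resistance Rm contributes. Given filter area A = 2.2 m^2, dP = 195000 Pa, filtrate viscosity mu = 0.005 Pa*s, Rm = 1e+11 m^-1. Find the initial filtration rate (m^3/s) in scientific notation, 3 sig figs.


rate = A * dP / (mu * Rm)
rate = 2.2 * 195000 / (0.005 * 1e+11)
rate = 429000.0 / 5.000e+08
rate = 8.58e-04 m^3/s


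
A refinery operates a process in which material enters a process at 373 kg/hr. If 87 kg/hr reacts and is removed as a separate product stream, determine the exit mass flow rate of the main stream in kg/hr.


Steady-state mass balance on the main outlet: F_out = F_in - F_removed
F_out = 373 - 87
F_out = 286 kg/hr


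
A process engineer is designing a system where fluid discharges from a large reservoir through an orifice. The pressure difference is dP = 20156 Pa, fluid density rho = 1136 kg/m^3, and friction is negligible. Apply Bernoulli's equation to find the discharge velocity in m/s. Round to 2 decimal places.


v = sqrt(2*dP/rho)
v = sqrt(2*20156/1136)
v = sqrt(35.485915)
v = 5.96 m/s


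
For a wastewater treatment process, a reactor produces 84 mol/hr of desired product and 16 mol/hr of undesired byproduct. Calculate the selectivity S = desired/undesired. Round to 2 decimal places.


S = desired product rate / undesired product rate
S = 84 / 16
S = 5.25


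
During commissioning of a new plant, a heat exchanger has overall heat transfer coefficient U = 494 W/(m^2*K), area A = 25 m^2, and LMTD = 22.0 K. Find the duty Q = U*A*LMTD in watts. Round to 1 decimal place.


Q = U * A * LMTD
Q = 494 * 25 * 22.0
Q = 271700.0 W


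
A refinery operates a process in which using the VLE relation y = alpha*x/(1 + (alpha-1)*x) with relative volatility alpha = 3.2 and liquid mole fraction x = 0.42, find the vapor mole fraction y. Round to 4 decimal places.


y = alpha*x / (1 + (alpha-1)*x)
y = 3.2*0.42 / (1 + (3.2-1)*0.42)
y = 1.344 / (1 + 0.924)
y = 1.344 / 1.924
y = 0.6985


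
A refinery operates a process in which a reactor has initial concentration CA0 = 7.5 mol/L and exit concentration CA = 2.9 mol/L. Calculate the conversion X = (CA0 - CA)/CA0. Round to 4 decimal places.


X = (CA0 - CA) / CA0
X = (7.5 - 2.9) / 7.5
X = 4.6 / 7.5
X = 0.6133


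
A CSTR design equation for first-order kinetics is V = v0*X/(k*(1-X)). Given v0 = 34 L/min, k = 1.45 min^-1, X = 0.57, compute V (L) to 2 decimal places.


V = v0 * X / (k * (1 - X))
V = 34 * 0.57 / (1.45 * (1 - 0.57))
V = 19.38 / (1.45 * 0.43)
V = 19.38 / 0.6235
V = 31.08 L


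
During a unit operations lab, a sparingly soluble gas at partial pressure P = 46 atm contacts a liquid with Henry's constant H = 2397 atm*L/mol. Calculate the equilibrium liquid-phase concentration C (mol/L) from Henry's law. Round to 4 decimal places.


C = P / H
C = 46 / 2397
C = 0.0192 mol/L


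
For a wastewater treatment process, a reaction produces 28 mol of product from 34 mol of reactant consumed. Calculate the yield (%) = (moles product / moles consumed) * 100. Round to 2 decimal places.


Yield = (moles product / moles consumed) * 100%
Yield = (28 / 34) * 100
Yield = 0.8235 * 100
Yield = 82.35%


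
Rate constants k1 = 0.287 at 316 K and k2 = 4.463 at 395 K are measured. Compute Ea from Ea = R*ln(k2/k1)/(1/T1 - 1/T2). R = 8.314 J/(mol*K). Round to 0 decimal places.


Ea = R * ln(k2/k1) / (1/T1 - 1/T2)
ln(k2/k1) = ln(4.463/0.287) = 2.7440942
1/T1 - 1/T2 = 1/316 - 1/395 = 0.000632911392
Ea = 8.314 * 2.7440942 / 0.000632911392
Ea = 36047 J/mol


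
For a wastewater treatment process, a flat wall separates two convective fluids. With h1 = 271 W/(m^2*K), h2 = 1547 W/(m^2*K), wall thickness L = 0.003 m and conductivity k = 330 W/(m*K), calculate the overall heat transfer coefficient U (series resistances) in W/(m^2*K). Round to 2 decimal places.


1/U = 1/h1 + L/k + 1/h2
1/U = 1/271 + 0.003/330 + 1/1547
1/U = 0.0036900369 + 9.0909e-06 + 0.0006464124
1/U = 0.0043455402
U = 230.12 W/(m^2*K)


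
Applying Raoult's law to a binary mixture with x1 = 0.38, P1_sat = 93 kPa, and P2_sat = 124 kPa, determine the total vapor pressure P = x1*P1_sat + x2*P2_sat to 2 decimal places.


P = x1*P1_sat + x2*P2_sat
x2 = 1 - x1 = 1 - 0.38 = 0.62
P = 0.38*93 + 0.62*124
P = 35.34 + 76.88
P = 112.22 kPa


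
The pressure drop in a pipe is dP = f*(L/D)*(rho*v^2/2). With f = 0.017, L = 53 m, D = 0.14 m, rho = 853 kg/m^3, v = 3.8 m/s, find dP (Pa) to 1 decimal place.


dP = f * (L/D) * (rho*v^2/2)
dP = 0.017 * (53/0.14) * (853*3.8^2/2)
L/D = 378.57142857
rho*v^2/2 = 853*14.44/2 = 6158.66
dP = 0.017 * 378.57142857 * 6158.66
dP = 39635.4 Pa


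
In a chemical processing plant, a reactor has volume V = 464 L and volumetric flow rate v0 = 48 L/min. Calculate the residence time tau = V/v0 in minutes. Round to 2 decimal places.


tau = V / v0
tau = 464 / 48
tau = 9.67 min


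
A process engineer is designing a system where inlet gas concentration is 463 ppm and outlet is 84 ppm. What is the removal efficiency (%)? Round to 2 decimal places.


Efficiency = (G_in - G_out) / G_in * 100%
Efficiency = (463 - 84) / 463 * 100
Efficiency = 379 / 463 * 100
Efficiency = 81.86%


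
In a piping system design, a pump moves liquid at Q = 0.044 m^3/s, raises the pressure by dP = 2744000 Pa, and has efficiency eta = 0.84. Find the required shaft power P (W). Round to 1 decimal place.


P = Q * dP / eta
P = 0.044 * 2744000 / 0.84
P = 120736.0 / 0.84
P = 143733.3 W


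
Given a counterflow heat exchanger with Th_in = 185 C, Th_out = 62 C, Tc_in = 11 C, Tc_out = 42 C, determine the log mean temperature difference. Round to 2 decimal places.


dT1 = Th_in - Tc_out = 185 - 42 = 143
dT2 = Th_out - Tc_in = 62 - 11 = 51
LMTD = (dT1 - dT2) / ln(dT1/dT2)
LMTD = (143 - 51) / ln(143/51)
LMTD = 89.23 K


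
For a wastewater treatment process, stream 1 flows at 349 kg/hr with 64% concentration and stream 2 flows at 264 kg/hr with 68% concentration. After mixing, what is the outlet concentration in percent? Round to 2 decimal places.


Mass balance on solute: F1*x1 + F2*x2 = F3*x3
F3 = F1 + F2 = 349 + 264 = 613 kg/hr
x3 = (F1*x1 + F2*x2)/F3
x3 = (349*0.64 + 264*0.68) / 613
x3 = 65.72%


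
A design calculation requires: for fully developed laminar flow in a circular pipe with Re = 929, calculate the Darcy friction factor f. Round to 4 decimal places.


f = 64 / Re
f = 64 / 929
f = 0.0689


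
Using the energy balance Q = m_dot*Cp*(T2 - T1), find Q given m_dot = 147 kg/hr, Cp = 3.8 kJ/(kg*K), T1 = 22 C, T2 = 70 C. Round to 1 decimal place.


Q = m_dot * Cp * (T2 - T1)
Q = 147 * 3.8 * (70 - 22)
Q = 147 * 3.8 * 48
Q = 26812.8 kJ/hr


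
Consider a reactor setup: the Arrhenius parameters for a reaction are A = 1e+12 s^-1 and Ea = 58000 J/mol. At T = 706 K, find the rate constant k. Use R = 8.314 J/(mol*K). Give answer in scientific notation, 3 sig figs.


k = A * exp(-Ea/(R*T))
k = 1e+12 * exp(-58000 / (8.314 * 706))
k = 1e+12 * exp(-9.881282)
k = 5.11e+07


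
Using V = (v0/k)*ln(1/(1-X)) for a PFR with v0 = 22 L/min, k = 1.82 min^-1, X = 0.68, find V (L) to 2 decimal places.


V = (v0/k) * ln(1/(1-X))
V = (22/1.82) * ln(1/(1-0.68))
V = 12.087912 * ln(3.125)
V = 12.087912 * 1.139434
V = 13.77 L


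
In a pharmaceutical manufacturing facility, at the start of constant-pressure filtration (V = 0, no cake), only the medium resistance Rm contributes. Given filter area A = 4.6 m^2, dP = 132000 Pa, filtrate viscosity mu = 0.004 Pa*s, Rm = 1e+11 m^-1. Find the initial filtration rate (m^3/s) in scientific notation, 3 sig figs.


rate = A * dP / (mu * Rm)
rate = 4.6 * 132000 / (0.004 * 1e+11)
rate = 607200.0 / 4.000e+08
rate = 1.52e-03 m^3/s


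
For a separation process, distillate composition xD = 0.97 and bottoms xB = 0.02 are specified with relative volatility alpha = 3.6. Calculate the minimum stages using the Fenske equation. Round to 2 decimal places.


N_min = ln((xD*(1-xB))/(xB*(1-xD))) / ln(alpha)
Numerator inside ln: 0.9506 / 0.0006 = 1584.333333
ln(1584.333333) = 7.367919
ln(alpha) = ln(3.6) = 1.280934
N_min = 7.367919 / 1.280934 = 5.75


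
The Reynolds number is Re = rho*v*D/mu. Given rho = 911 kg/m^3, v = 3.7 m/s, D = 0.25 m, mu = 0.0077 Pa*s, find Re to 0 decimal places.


Re = rho * v * D / mu
Re = 911 * 3.7 * 0.25 / 0.0077
Re = 842.675 / 0.0077
Re = 109438


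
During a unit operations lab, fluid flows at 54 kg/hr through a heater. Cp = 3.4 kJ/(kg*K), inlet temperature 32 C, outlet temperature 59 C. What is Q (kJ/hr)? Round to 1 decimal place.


Q = m_dot * Cp * (T2 - T1)
Q = 54 * 3.4 * (59 - 32)
Q = 54 * 3.4 * 27
Q = 4957.2 kJ/hr


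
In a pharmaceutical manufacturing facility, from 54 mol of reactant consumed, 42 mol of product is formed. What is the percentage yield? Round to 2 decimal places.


Yield = (moles product / moles consumed) * 100%
Yield = (42 / 54) * 100
Yield = 0.7778 * 100
Yield = 77.78%


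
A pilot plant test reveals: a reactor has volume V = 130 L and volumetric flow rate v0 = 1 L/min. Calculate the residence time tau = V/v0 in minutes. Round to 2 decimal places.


tau = V / v0
tau = 130 / 1
tau = 130.00 min


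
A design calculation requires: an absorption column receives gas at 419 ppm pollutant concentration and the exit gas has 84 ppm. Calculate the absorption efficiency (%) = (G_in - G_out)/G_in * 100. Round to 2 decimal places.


Efficiency = (G_in - G_out) / G_in * 100%
Efficiency = (419 - 84) / 419 * 100
Efficiency = 335 / 419 * 100
Efficiency = 79.95%


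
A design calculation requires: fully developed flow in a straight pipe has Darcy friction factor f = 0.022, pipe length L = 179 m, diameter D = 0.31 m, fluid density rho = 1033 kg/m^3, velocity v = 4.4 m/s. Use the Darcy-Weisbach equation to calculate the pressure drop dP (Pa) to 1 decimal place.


dP = f * (L/D) * (rho*v^2/2)
dP = 0.022 * (179/0.31) * (1033*4.4^2/2)
L/D = 577.41935484
rho*v^2/2 = 1033*19.36/2 = 9999.44
dP = 0.022 * 577.41935484 * 9999.44
dP = 127025.1 Pa


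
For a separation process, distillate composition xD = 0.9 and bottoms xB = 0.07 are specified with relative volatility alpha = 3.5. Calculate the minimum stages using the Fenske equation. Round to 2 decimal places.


N_min = ln((xD*(1-xB))/(xB*(1-xD))) / ln(alpha)
Numerator inside ln: 0.837 / 0.007 = 119.571429
ln(119.571429) = 4.783914
ln(alpha) = ln(3.5) = 1.252763
N_min = 4.783914 / 1.252763 = 3.82


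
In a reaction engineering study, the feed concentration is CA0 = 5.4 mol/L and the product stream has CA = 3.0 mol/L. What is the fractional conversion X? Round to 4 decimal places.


X = (CA0 - CA) / CA0
X = (5.4 - 3.0) / 5.4
X = 2.4 / 5.4
X = 0.4444


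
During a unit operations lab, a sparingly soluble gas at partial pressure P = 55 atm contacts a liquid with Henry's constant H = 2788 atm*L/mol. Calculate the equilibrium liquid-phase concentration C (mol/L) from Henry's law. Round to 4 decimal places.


C = P / H
C = 55 / 2788
C = 0.0197 mol/L


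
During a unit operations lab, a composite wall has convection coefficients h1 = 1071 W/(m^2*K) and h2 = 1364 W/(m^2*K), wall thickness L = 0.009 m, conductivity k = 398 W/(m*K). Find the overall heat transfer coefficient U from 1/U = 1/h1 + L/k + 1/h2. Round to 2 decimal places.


1/U = 1/h1 + L/k + 1/h2
1/U = 1/1071 + 0.009/398 + 1/1364
1/U = 0.0009337068 + 2.26131e-05 + 0.0007331378
1/U = 0.0016894577
U = 591.91 W/(m^2*K)


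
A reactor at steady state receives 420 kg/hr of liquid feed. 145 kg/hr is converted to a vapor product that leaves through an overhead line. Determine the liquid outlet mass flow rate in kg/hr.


Steady-state mass balance on the main outlet: F_out = F_in - F_removed
F_out = 420 - 145
F_out = 275 kg/hr


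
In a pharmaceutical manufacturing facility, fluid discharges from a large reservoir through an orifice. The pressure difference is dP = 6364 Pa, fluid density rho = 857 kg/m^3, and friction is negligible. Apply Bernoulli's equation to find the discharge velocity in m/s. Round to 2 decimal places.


v = sqrt(2*dP/rho)
v = sqrt(2*6364/857)
v = sqrt(14.851809)
v = 3.85 m/s


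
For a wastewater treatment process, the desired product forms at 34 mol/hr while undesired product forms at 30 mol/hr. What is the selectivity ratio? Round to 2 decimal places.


S = desired product rate / undesired product rate
S = 34 / 30
S = 1.13


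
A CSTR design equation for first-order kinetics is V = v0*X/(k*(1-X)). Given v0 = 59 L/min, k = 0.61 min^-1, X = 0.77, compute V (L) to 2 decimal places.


V = v0 * X / (k * (1 - X))
V = 59 * 0.77 / (0.61 * (1 - 0.77))
V = 45.43 / (0.61 * 0.23)
V = 45.43 / 0.1403
V = 323.81 L


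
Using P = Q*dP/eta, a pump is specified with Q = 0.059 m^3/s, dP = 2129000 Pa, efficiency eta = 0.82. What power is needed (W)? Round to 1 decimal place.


P = Q * dP / eta
P = 0.059 * 2129000 / 0.82
P = 125611.0 / 0.82
P = 153184.1 W


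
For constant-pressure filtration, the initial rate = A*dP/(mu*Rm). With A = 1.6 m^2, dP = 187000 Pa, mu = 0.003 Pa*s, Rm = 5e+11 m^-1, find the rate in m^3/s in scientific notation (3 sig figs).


rate = A * dP / (mu * Rm)
rate = 1.6 * 187000 / (0.003 * 5e+11)
rate = 299200.0 / 1.500e+09
rate = 1.99e-04 m^3/s


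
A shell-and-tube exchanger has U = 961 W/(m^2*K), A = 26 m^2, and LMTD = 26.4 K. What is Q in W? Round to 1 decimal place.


Q = U * A * LMTD
Q = 961 * 26 * 26.4
Q = 659630.4 W


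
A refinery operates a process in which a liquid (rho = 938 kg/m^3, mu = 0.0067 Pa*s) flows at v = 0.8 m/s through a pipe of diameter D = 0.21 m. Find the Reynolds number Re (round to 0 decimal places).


Re = rho * v * D / mu
Re = 938 * 0.8 * 0.21 / 0.0067
Re = 157.584 / 0.0067
Re = 23520


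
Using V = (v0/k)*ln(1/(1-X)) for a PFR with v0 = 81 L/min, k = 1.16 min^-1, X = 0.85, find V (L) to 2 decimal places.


V = (v0/k) * ln(1/(1-X))
V = (81/1.16) * ln(1/(1-0.85))
V = 69.827586 * ln(6.666667)
V = 69.827586 * 1.89712
V = 132.47 L


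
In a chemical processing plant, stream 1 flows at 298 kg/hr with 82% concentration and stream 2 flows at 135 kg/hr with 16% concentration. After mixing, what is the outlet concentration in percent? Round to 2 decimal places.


Mass balance on solute: F1*x1 + F2*x2 = F3*x3
F3 = F1 + F2 = 298 + 135 = 433 kg/hr
x3 = (F1*x1 + F2*x2)/F3
x3 = (298*0.82 + 135*0.16) / 433
x3 = 61.42%


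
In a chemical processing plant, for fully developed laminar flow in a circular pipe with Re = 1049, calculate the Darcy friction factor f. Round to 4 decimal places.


f = 64 / Re
f = 64 / 1049
f = 0.0610


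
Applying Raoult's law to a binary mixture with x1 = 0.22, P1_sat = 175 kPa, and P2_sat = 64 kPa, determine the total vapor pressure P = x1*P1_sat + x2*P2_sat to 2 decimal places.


P = x1*P1_sat + x2*P2_sat
x2 = 1 - x1 = 1 - 0.22 = 0.78
P = 0.22*175 + 0.78*64
P = 38.5 + 49.92
P = 88.42 kPa


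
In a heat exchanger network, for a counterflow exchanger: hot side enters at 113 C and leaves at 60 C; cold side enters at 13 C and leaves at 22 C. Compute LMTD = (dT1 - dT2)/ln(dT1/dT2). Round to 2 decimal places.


dT1 = Th_in - Tc_out = 113 - 22 = 91
dT2 = Th_out - Tc_in = 60 - 13 = 47
LMTD = (dT1 - dT2) / ln(dT1/dT2)
LMTD = (91 - 47) / ln(91/47)
LMTD = 66.59 K


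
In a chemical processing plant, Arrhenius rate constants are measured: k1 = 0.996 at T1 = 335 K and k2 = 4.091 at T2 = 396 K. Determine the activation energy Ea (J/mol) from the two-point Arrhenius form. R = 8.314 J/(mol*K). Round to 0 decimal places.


Ea = R * ln(k2/k1) / (1/T1 - 1/T2)
ln(k2/k1) = ln(4.091/0.996) = 1.4127975
1/T1 - 1/T2 = 1/335 - 1/396 = 0.000459822102
Ea = 8.314 * 1.4127975 / 0.000459822102
Ea = 25545 J/mol


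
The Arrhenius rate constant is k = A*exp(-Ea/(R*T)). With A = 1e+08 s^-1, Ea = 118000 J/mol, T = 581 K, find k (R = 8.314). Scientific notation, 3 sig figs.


k = A * exp(-Ea/(R*T))
k = 1e+08 * exp(-118000 / (8.314 * 581))
k = 1e+08 * exp(-24.428447)
k = 2.46e-03


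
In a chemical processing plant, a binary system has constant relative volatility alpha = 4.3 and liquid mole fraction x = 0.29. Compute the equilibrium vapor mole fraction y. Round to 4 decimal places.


y = alpha*x / (1 + (alpha-1)*x)
y = 4.3*0.29 / (1 + (4.3-1)*0.29)
y = 1.247 / (1 + 0.957)
y = 1.247 / 1.957
y = 0.6372


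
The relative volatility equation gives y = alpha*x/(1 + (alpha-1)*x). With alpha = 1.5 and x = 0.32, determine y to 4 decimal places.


y = alpha*x / (1 + (alpha-1)*x)
y = 1.5*0.32 / (1 + (1.5-1)*0.32)
y = 0.48 / (1 + 0.16)
y = 0.48 / 1.16
y = 0.4138


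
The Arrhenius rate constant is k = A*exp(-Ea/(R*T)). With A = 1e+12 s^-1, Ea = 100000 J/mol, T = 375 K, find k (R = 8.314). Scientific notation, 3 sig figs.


k = A * exp(-Ea/(R*T))
k = 1e+12 * exp(-100000 / (8.314 * 375))
k = 1e+12 * exp(-32.074413)
k = 1.18e-02


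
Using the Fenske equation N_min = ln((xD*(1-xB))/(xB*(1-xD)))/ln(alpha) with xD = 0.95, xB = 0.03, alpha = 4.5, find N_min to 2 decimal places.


N_min = ln((xD*(1-xB))/(xB*(1-xD))) / ln(alpha)
Numerator inside ln: 0.9215 / 0.0015 = 614.333333
ln(614.333333) = 6.420538
ln(alpha) = ln(4.5) = 1.504077
N_min = 6.420538 / 1.504077 = 4.27


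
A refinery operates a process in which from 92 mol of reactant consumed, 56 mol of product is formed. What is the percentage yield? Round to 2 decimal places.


Yield = (moles product / moles consumed) * 100%
Yield = (56 / 92) * 100
Yield = 0.6087 * 100
Yield = 60.87%


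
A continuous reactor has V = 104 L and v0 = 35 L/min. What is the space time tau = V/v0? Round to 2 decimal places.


tau = V / v0
tau = 104 / 35
tau = 2.97 min


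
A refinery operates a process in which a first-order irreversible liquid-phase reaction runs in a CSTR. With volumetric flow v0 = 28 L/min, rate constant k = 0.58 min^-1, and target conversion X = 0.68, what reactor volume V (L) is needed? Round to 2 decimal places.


V = v0 * X / (k * (1 - X))
V = 28 * 0.68 / (0.58 * (1 - 0.68))
V = 19.04 / (0.58 * 0.32)
V = 19.04 / 0.1856
V = 102.59 L


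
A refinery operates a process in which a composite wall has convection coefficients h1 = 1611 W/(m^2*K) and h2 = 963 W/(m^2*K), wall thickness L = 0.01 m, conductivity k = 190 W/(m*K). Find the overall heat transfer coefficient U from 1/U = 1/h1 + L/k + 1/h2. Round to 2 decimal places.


1/U = 1/h1 + L/k + 1/h2
1/U = 1/1611 + 0.01/190 + 1/963
1/U = 0.0006207325 + 5.26316e-05 + 0.0010384216
1/U = 0.0017117857
U = 584.19 W/(m^2*K)


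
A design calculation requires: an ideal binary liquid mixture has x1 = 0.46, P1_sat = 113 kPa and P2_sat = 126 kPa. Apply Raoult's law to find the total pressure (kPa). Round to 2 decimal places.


P = x1*P1_sat + x2*P2_sat
x2 = 1 - x1 = 1 - 0.46 = 0.54
P = 0.46*113 + 0.54*126
P = 51.98 + 68.04
P = 120.02 kPa


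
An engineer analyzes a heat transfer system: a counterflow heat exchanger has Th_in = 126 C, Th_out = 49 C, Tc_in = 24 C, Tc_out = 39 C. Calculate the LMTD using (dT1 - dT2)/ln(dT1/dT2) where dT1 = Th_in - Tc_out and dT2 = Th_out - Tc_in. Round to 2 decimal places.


dT1 = Th_in - Tc_out = 126 - 39 = 87
dT2 = Th_out - Tc_in = 49 - 24 = 25
LMTD = (dT1 - dT2) / ln(dT1/dT2)
LMTD = (87 - 25) / ln(87/25)
LMTD = 49.72 K


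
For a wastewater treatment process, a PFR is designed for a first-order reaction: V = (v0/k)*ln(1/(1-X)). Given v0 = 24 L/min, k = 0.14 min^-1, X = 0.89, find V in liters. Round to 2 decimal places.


V = (v0/k) * ln(1/(1-X))
V = (24/0.14) * ln(1/(1-0.89))
V = 171.428571 * ln(9.090909)
V = 171.428571 * 2.207275
V = 378.39 L


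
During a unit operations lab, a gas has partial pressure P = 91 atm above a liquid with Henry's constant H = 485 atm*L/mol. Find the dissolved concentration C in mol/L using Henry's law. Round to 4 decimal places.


C = P / H
C = 91 / 485
C = 0.1876 mol/L


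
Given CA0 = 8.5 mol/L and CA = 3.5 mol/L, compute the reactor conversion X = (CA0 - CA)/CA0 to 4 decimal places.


X = (CA0 - CA) / CA0
X = (8.5 - 3.5) / 8.5
X = 5.0 / 8.5
X = 0.5882


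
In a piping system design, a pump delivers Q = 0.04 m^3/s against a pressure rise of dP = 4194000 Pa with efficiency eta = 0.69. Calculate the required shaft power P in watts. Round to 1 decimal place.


P = Q * dP / eta
P = 0.04 * 4194000 / 0.69
P = 167760.0 / 0.69
P = 243130.4 W


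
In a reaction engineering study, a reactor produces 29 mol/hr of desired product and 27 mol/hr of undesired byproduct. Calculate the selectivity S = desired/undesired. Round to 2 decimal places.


S = desired product rate / undesired product rate
S = 29 / 27
S = 1.07


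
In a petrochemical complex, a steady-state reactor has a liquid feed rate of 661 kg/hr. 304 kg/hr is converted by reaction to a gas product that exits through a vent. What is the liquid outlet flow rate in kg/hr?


Steady-state mass balance on the main outlet: F_out = F_in - F_removed
F_out = 661 - 304
F_out = 357 kg/hr


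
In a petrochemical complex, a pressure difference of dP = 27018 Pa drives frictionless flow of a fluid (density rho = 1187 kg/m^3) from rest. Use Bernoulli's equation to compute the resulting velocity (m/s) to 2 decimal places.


v = sqrt(2*dP/rho)
v = sqrt(2*27018/1187)
v = sqrt(45.523168)
v = 6.75 m/s


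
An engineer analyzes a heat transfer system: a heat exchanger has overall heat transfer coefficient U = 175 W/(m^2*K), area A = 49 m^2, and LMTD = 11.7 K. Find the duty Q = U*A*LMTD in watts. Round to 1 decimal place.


Q = U * A * LMTD
Q = 175 * 49 * 11.7
Q = 100327.5 W


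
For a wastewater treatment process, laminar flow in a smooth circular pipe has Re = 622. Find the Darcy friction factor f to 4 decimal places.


f = 64 / Re
f = 64 / 622
f = 0.1029


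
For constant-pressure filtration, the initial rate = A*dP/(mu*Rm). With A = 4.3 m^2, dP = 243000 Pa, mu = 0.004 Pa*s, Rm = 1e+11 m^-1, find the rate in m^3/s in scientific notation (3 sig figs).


rate = A * dP / (mu * Rm)
rate = 4.3 * 243000 / (0.004 * 1e+11)
rate = 1044900.0 / 4.000e+08
rate = 2.61e-03 m^3/s


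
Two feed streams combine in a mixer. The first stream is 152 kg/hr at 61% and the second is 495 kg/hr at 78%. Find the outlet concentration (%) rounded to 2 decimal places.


Mass balance on solute: F1*x1 + F2*x2 = F3*x3
F3 = F1 + F2 = 152 + 495 = 647 kg/hr
x3 = (F1*x1 + F2*x2)/F3
x3 = (152*0.61 + 495*0.78) / 647
x3 = 74.01%


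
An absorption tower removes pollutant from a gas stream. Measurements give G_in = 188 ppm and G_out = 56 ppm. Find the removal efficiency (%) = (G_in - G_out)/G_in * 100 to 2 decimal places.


Efficiency = (G_in - G_out) / G_in * 100%
Efficiency = (188 - 56) / 188 * 100
Efficiency = 132 / 188 * 100
Efficiency = 70.21%


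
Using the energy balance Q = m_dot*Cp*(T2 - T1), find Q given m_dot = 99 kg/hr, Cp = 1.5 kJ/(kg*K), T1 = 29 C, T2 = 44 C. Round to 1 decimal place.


Q = m_dot * Cp * (T2 - T1)
Q = 99 * 1.5 * (44 - 29)
Q = 99 * 1.5 * 15
Q = 2227.5 kJ/hr


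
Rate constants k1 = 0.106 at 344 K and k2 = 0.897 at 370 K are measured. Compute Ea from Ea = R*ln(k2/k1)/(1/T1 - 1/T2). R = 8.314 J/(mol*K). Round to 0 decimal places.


Ea = R * ln(k2/k1) / (1/T1 - 1/T2)
ln(k2/k1) = ln(0.897/0.106) = 2.1356168
1/T1 - 1/T2 = 1/344 - 1/370 = 0.000204274041
Ea = 8.314 * 2.1356168 / 0.000204274041
Ea = 86920 J/mol


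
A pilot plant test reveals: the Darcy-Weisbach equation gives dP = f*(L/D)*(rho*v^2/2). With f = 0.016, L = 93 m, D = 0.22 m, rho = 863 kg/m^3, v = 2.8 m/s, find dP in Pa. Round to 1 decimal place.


dP = f * (L/D) * (rho*v^2/2)
dP = 0.016 * (93/0.22) * (863*2.8^2/2)
L/D = 422.72727273
rho*v^2/2 = 863*7.84/2 = 3382.96
dP = 0.016 * 422.72727273 * 3382.96
dP = 22881.1 Pa


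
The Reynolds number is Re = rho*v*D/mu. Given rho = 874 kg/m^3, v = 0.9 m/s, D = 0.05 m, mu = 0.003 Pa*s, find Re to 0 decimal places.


Re = rho * v * D / mu
Re = 874 * 0.9 * 0.05 / 0.003
Re = 39.33 / 0.003
Re = 13110


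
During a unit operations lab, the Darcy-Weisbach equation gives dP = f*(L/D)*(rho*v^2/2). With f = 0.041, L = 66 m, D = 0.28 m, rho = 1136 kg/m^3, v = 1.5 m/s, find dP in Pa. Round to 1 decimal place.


dP = f * (L/D) * (rho*v^2/2)
dP = 0.041 * (66/0.28) * (1136*1.5^2/2)
L/D = 235.71428571
rho*v^2/2 = 1136*2.25/2 = 1278.0
dP = 0.041 * 235.71428571 * 1278.0
dP = 12351.0 Pa


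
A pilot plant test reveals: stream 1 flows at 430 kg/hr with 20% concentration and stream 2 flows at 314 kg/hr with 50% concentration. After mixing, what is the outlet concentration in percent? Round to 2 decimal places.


Mass balance on solute: F1*x1 + F2*x2 = F3*x3
F3 = F1 + F2 = 430 + 314 = 744 kg/hr
x3 = (F1*x1 + F2*x2)/F3
x3 = (430*0.2 + 314*0.5) / 744
x3 = 32.66%


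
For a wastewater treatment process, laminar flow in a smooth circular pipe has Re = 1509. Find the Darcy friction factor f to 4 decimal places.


f = 64 / Re
f = 64 / 1509
f = 0.0424


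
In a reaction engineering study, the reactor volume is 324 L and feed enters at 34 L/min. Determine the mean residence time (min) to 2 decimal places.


tau = V / v0
tau = 324 / 34
tau = 9.53 min


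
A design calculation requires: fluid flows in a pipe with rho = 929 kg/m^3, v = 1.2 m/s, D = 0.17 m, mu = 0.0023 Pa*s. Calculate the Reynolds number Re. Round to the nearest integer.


Re = rho * v * D / mu
Re = 929 * 1.2 * 0.17 / 0.0023
Re = 189.516 / 0.0023
Re = 82398


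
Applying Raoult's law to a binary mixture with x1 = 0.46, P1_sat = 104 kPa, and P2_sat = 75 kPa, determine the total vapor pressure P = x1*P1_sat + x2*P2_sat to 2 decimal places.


P = x1*P1_sat + x2*P2_sat
x2 = 1 - x1 = 1 - 0.46 = 0.54
P = 0.46*104 + 0.54*75
P = 47.84 + 40.5
P = 88.34 kPa


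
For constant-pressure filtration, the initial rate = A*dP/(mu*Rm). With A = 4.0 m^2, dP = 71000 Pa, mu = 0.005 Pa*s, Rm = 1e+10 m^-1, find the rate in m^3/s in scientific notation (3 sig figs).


rate = A * dP / (mu * Rm)
rate = 4.0 * 71000 / (0.005 * 1e+10)
rate = 284000.0 / 5.000e+07
rate = 5.68e-03 m^3/s


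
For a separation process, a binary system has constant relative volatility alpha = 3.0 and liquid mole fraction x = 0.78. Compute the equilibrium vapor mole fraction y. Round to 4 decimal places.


y = alpha*x / (1 + (alpha-1)*x)
y = 3.0*0.78 / (1 + (3.0-1)*0.78)
y = 2.34 / (1 + 1.56)
y = 2.34 / 2.56
y = 0.9141


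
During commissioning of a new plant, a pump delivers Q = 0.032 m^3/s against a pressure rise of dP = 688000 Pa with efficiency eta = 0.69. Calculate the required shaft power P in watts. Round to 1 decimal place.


P = Q * dP / eta
P = 0.032 * 688000 / 0.69
P = 22016.0 / 0.69
P = 31907.2 W


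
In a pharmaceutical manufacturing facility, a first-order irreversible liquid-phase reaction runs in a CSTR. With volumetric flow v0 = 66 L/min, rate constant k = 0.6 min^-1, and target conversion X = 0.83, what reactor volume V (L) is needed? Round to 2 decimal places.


V = v0 * X / (k * (1 - X))
V = 66 * 0.83 / (0.6 * (1 - 0.83))
V = 54.78 / (0.6 * 0.17)
V = 54.78 / 0.102
V = 537.06 L


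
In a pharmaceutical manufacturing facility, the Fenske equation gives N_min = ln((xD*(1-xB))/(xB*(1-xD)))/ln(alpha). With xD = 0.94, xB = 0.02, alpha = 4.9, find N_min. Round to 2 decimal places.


N_min = ln((xD*(1-xB))/(xB*(1-xD))) / ln(alpha)
Numerator inside ln: 0.9212 / 0.0012 = 767.666667
ln(767.666667) = 6.643356
ln(alpha) = ln(4.9) = 1.589235
N_min = 6.643356 / 1.589235 = 4.18


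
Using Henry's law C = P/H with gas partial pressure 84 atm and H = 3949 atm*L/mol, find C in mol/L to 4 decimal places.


C = P / H
C = 84 / 3949
C = 0.0213 mol/L


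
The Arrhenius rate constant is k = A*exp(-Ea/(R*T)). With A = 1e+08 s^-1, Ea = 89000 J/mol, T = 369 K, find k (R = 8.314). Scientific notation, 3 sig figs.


k = A * exp(-Ea/(R*T))
k = 1e+08 * exp(-89000 / (8.314 * 369))
k = 1e+08 * exp(-29.010394)
k = 2.52e-05


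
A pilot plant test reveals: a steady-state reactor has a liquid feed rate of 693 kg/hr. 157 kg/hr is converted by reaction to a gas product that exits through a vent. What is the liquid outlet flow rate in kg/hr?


Steady-state mass balance on the main outlet: F_out = F_in - F_removed
F_out = 693 - 157
F_out = 536 kg/hr


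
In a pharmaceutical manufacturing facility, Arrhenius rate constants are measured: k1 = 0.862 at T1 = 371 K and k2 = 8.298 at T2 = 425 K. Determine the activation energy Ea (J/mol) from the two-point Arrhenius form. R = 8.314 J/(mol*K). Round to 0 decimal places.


Ea = R * ln(k2/k1) / (1/T1 - 1/T2)
ln(k2/k1) = ln(8.298/0.862) = 2.2645145
1/T1 - 1/T2 = 1/371 - 1/425 = 0.000342476613
Ea = 8.314 * 2.2645145 / 0.000342476613
Ea = 54974 J/mol


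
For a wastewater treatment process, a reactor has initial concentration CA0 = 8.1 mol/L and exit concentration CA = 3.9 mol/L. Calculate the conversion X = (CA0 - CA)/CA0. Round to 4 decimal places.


X = (CA0 - CA) / CA0
X = (8.1 - 3.9) / 8.1
X = 4.2 / 8.1
X = 0.5185


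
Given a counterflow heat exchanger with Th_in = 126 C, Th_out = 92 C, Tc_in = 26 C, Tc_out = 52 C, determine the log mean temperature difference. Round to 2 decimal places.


dT1 = Th_in - Tc_out = 126 - 52 = 74
dT2 = Th_out - Tc_in = 92 - 26 = 66
LMTD = (dT1 - dT2) / ln(dT1/dT2)
LMTD = (74 - 66) / ln(74/66)
LMTD = 69.92 K


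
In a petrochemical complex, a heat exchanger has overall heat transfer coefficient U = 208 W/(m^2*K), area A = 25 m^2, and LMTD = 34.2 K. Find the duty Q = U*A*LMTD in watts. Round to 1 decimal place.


Q = U * A * LMTD
Q = 208 * 25 * 34.2
Q = 177840.0 W


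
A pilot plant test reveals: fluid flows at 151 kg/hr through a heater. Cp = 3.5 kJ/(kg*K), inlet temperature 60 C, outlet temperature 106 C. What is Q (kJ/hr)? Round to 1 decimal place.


Q = m_dot * Cp * (T2 - T1)
Q = 151 * 3.5 * (106 - 60)
Q = 151 * 3.5 * 46
Q = 24311.0 kJ/hr


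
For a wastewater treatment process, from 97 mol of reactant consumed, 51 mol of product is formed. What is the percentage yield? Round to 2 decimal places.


Yield = (moles product / moles consumed) * 100%
Yield = (51 / 97) * 100
Yield = 0.5258 * 100
Yield = 52.58%


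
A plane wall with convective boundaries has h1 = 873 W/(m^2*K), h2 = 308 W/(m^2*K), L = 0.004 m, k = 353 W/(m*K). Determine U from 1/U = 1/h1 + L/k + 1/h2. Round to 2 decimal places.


1/U = 1/h1 + L/k + 1/h2
1/U = 1/873 + 0.004/353 + 1/308
1/U = 0.0011454754 + 1.13314e-05 + 0.0032467532
1/U = 0.00440356
U = 227.09 W/(m^2*K)


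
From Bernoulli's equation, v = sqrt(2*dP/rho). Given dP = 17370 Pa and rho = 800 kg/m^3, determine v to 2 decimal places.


v = sqrt(2*dP/rho)
v = sqrt(2*17370/800)
v = sqrt(43.425)
v = 6.59 m/s


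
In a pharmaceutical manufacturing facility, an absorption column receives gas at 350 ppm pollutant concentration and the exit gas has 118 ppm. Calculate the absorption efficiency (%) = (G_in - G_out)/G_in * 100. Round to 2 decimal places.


Efficiency = (G_in - G_out) / G_in * 100%
Efficiency = (350 - 118) / 350 * 100
Efficiency = 232 / 350 * 100
Efficiency = 66.29%


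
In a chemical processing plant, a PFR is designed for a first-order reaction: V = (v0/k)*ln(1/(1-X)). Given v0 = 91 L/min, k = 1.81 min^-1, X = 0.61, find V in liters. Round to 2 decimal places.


V = (v0/k) * ln(1/(1-X))
V = (91/1.81) * ln(1/(1-0.61))
V = 50.276243 * ln(2.564103)
V = 50.276243 * 0.941609
V = 47.34 L


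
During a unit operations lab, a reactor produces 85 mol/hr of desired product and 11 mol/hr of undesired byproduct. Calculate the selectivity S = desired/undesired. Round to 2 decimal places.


S = desired product rate / undesired product rate
S = 85 / 11
S = 7.73


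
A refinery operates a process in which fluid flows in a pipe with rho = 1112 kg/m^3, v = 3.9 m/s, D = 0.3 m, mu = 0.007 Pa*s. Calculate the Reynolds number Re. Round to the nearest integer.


Re = rho * v * D / mu
Re = 1112 * 3.9 * 0.3 / 0.007
Re = 1301.04 / 0.007
Re = 185863


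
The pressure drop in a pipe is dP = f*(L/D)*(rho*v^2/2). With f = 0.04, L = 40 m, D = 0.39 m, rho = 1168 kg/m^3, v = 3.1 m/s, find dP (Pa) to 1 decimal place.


dP = f * (L/D) * (rho*v^2/2)
dP = 0.04 * (40/0.39) * (1168*3.1^2/2)
L/D = 102.56410256
rho*v^2/2 = 1168*9.61/2 = 5612.24
dP = 0.04 * 102.56410256 * 5612.24
dP = 23024.6 Pa


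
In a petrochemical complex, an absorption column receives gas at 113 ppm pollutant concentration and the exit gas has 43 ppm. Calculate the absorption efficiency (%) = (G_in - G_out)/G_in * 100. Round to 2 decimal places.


Efficiency = (G_in - G_out) / G_in * 100%
Efficiency = (113 - 43) / 113 * 100
Efficiency = 70 / 113 * 100
Efficiency = 61.95%
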